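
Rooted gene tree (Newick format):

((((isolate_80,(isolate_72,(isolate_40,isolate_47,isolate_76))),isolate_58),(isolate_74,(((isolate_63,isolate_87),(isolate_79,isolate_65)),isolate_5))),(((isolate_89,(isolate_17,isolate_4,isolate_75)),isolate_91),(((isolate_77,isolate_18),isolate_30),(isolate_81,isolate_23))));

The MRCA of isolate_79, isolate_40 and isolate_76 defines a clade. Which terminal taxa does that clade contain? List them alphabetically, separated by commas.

Tracing isolate_79: it sits inside (isolate_79,isolate_65).
Tracing isolate_40: it sits inside (isolate_40,isolate_47,isolate_76).
Tracing isolate_76: it sits inside (isolate_40,isolate_47,isolate_76).
The smallest clade enclosing all 3 is (((isolate_80,(isolate_72,(isolate_40,isolate_47,isolate_76))),isolate_58),(isolate_74,(((isolate_63,isolate_87),(isolate_79,isolate_65)),isolate_5))); the answer is its 12 terminal taxa in alphabetical order.

isolate_40, isolate_47, isolate_5, isolate_58, isolate_63, isolate_65, isolate_72, isolate_74, isolate_76, isolate_79, isolate_80, isolate_87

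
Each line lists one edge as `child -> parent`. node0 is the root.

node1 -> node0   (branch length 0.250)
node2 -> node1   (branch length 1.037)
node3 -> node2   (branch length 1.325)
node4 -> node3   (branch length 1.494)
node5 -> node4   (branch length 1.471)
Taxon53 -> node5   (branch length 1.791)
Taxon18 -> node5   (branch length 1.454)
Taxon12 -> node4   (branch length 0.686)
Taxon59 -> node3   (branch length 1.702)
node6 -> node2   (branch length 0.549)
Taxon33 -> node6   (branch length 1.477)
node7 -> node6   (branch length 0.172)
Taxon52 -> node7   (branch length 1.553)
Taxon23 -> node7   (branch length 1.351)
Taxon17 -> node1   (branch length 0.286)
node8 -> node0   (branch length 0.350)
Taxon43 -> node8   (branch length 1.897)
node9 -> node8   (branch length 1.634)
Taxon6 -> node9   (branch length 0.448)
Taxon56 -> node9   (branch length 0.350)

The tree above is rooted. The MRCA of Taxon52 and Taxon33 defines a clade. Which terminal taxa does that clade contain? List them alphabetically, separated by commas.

Tracing Taxon52: it sits inside (Taxon52,Taxon23).
Tracing Taxon33: it sits inside (Taxon33,(Taxon52,Taxon23)).
The smallest clade enclosing both is (Taxon33,(Taxon52,Taxon23)); the answer is its 3 terminal taxa in alphabetical order.

Taxon23, Taxon33, Taxon52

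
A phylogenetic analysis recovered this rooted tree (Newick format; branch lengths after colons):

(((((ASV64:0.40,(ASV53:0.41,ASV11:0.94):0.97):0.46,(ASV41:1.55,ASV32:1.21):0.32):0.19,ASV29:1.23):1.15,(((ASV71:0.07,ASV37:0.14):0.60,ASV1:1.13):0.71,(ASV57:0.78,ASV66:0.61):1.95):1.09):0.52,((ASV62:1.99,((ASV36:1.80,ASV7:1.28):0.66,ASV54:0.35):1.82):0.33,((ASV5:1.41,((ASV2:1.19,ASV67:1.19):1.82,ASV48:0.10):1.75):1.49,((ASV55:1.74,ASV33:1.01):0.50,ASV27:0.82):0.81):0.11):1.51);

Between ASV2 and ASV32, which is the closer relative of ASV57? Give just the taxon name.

The MRCA of ASV57 and ASV32 subtends ((((ASV64,(ASV53,ASV11)),(ASV41,ASV32)),ASV29),(((ASV71,ASV37),ASV1),(ASV57,ASV66))) (11 taxa).
The MRCA of ASV57 and ASV2 is the root, subtending the entire tree (22 taxa).
The first is nested inside the second, so ASV57 shares a more recent common ancestor with ASV32.

ASV32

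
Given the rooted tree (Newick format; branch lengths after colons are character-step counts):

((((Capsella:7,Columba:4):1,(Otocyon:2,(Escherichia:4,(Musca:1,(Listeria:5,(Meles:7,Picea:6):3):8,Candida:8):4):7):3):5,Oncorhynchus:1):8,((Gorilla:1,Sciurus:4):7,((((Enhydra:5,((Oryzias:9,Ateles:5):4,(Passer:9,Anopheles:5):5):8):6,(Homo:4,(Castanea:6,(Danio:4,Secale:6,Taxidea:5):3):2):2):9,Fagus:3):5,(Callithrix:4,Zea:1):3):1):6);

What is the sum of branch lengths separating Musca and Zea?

39

The path runs Musca → … → MRCA → … → Zea; the MRCA is the root of the tree.
Branch lengths along that path: 1 + 4 + 7 + 3 + 5 + 8 + 6 + 1 + 3 + 1 = 39.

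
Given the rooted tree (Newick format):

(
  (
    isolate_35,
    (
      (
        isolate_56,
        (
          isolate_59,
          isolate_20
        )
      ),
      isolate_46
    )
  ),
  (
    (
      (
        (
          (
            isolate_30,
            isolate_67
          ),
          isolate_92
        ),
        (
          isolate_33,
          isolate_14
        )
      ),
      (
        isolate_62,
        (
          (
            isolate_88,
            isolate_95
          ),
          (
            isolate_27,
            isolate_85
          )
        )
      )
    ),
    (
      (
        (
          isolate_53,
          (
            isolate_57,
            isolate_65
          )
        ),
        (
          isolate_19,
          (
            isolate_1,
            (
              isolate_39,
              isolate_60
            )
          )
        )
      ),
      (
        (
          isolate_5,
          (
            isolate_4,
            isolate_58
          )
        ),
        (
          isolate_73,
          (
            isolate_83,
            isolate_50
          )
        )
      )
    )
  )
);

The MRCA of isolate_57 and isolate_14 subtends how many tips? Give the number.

The MRCA of isolate_57 and isolate_14 is the node subtending (((((isolate_30,isolate_67),isolate_92),(isolate_33,isolate_14)),(isolate_62,((isolate_88,isolate_95),(isolate_27,isolate_85)))),(((isolate_53,(isolate_57,isolate_65)),(isolate_19,(isolate_1,(isolate_39,isolate_60)))),((isolate_5,(isolate_4,isolate_58)),(isolate_73,(isolate_83,isolate_50))))).
That clade contains 23 terminal taxa: isolate_1, isolate_14, isolate_19, isolate_27, isolate_30, isolate_33, isolate_39, isolate_4, isolate_5, isolate_50, isolate_53, isolate_57, isolate_58, isolate_60, isolate_62, isolate_65, isolate_67, isolate_73, isolate_83, isolate_85, isolate_88, isolate_92, isolate_95.

23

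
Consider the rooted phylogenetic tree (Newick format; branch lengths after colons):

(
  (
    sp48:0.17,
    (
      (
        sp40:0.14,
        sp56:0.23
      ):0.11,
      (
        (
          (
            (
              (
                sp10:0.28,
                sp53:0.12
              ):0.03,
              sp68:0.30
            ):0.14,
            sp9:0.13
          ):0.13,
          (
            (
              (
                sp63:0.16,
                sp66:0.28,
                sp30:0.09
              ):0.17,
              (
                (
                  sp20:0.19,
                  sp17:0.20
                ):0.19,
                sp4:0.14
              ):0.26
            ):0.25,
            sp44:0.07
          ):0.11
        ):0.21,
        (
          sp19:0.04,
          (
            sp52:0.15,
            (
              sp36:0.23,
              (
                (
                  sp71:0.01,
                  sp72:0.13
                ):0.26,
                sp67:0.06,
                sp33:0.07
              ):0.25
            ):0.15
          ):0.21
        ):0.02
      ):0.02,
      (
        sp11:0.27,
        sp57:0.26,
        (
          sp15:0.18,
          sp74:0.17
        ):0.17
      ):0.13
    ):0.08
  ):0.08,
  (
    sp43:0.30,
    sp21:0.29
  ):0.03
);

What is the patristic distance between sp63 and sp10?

The path runs sp63 → … → MRCA → … → sp10; the MRCA is the node subtending ((((sp10,sp53),sp68),sp9),(((sp63,sp66,sp30),((sp20,sp17),sp4)),sp44)).
Branch lengths along that path: 0.16 + 0.17 + 0.25 + 0.11 + 0.13 + 0.14 + 0.03 + 0.28 = 1.27.

1.27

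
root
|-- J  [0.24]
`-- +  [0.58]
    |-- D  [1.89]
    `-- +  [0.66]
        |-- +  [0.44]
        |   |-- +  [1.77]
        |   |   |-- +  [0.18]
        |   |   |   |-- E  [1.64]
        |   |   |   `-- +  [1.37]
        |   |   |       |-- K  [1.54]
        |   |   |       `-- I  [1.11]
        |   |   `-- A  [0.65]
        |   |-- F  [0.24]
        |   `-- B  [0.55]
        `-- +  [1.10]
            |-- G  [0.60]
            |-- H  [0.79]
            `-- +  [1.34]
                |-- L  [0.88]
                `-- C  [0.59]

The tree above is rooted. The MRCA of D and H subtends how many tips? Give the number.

The MRCA of D and H is the node subtending (D,((((E,(K,I)),A),F,B),(G,H,(L,C)))).
That clade contains 11 terminal taxa: A, B, C, D, E, F, G, H, I, K, L.

11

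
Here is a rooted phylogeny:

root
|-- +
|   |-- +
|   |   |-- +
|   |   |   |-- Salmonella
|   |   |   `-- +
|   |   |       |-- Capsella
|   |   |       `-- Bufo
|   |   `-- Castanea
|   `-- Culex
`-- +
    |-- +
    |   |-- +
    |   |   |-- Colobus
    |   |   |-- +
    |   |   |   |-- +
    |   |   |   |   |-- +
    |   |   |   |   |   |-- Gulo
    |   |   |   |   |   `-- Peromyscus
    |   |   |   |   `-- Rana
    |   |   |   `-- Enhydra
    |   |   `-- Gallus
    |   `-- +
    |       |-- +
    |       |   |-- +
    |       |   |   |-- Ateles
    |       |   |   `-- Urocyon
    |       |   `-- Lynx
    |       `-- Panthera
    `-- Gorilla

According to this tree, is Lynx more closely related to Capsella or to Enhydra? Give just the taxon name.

The MRCA of Lynx and Enhydra subtends ((Colobus,(((Gulo,Peromyscus),Rana),Enhydra),Gallus),(((Ateles,Urocyon),Lynx),Panthera)) (10 taxa).
The MRCA of Lynx and Capsella is the root, subtending the entire tree (16 taxa).
The first is nested inside the second, so Lynx shares a more recent common ancestor with Enhydra.

Enhydra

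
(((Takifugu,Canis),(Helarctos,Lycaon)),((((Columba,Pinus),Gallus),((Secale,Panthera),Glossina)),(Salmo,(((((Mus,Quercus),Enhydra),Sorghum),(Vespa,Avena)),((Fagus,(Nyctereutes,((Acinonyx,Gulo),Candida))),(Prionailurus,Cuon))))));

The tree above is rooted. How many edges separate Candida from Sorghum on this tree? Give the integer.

8

The MRCA of Candida and Sorghum is the node subtending (((((Mus,Quercus),Enhydra),Sorghum),(Vespa,Avena)),((Fagus,(Nyctereutes,((Acinonyx,Gulo),Candida))),(Prionailurus,Cuon))).
From Candida up to that node: 5 branches. From Sorghum up to the same node: 3 branches. Total: 5 + 3 = 8.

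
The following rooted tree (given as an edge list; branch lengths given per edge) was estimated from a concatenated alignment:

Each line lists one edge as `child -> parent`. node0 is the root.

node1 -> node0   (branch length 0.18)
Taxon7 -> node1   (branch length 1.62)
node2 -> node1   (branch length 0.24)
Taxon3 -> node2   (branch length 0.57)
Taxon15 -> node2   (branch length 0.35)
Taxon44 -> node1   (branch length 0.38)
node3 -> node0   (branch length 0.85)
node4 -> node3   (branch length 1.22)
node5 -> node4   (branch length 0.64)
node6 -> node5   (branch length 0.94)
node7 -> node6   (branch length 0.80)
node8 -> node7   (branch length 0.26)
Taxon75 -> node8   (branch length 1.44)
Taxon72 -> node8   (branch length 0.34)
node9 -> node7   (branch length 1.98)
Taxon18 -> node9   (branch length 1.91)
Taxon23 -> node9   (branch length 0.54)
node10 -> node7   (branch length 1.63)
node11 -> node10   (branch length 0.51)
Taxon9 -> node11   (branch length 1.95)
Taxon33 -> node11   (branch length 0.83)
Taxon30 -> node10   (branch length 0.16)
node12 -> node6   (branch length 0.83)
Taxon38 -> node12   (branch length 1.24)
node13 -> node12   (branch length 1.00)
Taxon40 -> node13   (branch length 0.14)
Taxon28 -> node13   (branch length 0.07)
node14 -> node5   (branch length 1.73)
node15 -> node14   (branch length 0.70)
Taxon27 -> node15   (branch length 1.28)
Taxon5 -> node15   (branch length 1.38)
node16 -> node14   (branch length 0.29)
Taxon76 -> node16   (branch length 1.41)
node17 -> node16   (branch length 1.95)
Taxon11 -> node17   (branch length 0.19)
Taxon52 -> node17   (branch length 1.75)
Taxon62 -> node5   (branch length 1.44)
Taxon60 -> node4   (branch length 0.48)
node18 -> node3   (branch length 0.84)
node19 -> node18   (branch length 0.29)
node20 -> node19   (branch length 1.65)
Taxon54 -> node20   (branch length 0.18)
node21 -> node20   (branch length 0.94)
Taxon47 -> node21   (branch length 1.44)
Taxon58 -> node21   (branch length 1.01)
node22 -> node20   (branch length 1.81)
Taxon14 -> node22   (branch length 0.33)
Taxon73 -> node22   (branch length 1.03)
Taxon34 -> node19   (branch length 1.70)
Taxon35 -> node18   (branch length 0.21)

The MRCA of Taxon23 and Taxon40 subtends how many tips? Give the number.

The MRCA of Taxon23 and Taxon40 is the node subtending (((Taxon75,Taxon72),(Taxon18,Taxon23),((Taxon9,Taxon33),Taxon30)),(Taxon38,(Taxon40,Taxon28))).
That clade contains 10 terminal taxa: Taxon18, Taxon23, Taxon28, Taxon30, Taxon33, Taxon38, Taxon40, Taxon72, Taxon75, Taxon9.

10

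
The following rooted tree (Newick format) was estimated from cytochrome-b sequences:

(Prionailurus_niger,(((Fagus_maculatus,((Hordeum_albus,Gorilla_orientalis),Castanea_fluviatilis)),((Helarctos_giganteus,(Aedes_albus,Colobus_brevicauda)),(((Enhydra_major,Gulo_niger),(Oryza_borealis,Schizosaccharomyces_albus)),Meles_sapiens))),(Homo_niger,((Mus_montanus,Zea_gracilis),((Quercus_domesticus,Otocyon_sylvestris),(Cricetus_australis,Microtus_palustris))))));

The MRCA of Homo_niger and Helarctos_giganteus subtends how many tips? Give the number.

The MRCA of Homo_niger and Helarctos_giganteus is the node subtending (((Fagus_maculatus,((Hordeum_albus,Gorilla_orientalis),Castanea_fluviatilis)),((Helarctos_giganteus,(Aedes_albus,Colobus_brevicauda)),(((Enhydra_major,Gulo_niger),(Oryza_borealis,Schizosaccharomyces_albus)),Meles_sapiens))),(Homo_niger,((Mus_montanus,Zea_gracilis),((Quercus_domesticus,Otocyon_sylvestris),(Cricetus_australis,Microtus_palustris))))).
That clade contains 19 terminal taxa: Aedes_albus, Castanea_fluviatilis, Colobus_brevicauda, Cricetus_australis, Enhydra_major, Fagus_maculatus, Gorilla_orientalis, Gulo_niger, Helarctos_giganteus, Homo_niger, Hordeum_albus, Meles_sapiens, Microtus_palustris, Mus_montanus, Oryza_borealis, Otocyon_sylvestris, Quercus_domesticus, Schizosaccharomyces_albus, Zea_gracilis.

19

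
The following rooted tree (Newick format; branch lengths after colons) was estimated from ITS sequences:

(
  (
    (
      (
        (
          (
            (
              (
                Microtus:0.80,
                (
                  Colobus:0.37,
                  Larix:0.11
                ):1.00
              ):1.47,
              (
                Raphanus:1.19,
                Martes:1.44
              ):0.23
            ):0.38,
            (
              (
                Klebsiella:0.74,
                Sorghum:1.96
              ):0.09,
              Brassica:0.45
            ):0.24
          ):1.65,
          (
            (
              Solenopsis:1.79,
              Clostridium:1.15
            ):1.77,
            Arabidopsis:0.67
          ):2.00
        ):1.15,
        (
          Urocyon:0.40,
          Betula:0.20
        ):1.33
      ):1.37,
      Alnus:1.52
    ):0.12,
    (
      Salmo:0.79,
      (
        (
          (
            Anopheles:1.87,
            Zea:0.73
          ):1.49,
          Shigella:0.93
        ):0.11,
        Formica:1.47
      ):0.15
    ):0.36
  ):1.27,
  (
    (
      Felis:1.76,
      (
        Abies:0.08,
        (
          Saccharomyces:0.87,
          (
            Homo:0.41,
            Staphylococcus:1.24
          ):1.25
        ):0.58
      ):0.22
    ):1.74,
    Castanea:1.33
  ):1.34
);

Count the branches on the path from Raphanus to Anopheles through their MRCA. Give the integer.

12

The MRCA of Raphanus and Anopheles is the node subtending (((((((Microtus,(Colobus,Larix)),(Raphanus,Martes)),((Klebsiella,Sorghum),Brassica)),((Solenopsis,Clostridium),Arabidopsis)),(Urocyon,Betula)),Alnus),(Salmo,(((Anopheles,Zea),Shigella),Formica))).
From Raphanus up to that node: 7 branches. From Anopheles up to the same node: 5 branches. Total: 7 + 5 = 12.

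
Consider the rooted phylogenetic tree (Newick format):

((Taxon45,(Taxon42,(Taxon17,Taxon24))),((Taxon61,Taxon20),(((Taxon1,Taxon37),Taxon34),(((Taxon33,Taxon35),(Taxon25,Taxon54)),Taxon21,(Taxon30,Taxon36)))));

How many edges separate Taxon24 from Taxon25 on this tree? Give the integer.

10

The MRCA of Taxon24 and Taxon25 is the root of the tree.
From Taxon24 up to that node: 4 branches. From Taxon25 up to the same node: 6 branches. Total: 4 + 6 = 10.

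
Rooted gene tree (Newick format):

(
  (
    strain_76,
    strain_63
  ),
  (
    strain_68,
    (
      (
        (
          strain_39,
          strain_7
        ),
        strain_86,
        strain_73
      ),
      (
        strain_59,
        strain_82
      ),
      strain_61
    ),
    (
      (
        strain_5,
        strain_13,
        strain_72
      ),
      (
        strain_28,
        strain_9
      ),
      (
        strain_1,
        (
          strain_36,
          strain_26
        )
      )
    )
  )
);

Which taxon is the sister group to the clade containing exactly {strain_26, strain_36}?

strain_1

The clade containing exactly {strain_26, strain_36} attaches to the tree at the node subtending (strain_1,(strain_36,strain_26)).
The other lineage descending from that same node — the sister group — is the single tip strain_1.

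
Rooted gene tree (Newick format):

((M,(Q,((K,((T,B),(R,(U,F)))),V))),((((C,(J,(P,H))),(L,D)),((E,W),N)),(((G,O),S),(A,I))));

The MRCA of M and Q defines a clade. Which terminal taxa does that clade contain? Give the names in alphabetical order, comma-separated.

B, F, K, M, Q, R, T, U, V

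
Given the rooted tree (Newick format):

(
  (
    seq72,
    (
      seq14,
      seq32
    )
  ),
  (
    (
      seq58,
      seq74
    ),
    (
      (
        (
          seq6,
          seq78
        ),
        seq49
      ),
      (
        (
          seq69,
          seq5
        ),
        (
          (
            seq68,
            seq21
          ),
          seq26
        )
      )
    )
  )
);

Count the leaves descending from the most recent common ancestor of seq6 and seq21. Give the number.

The MRCA of seq6 and seq21 is the node subtending (((seq6,seq78),seq49),((seq69,seq5),((seq68,seq21),seq26))).
That clade contains 8 terminal taxa: seq21, seq26, seq49, seq5, seq6, seq68, seq69, seq78.

8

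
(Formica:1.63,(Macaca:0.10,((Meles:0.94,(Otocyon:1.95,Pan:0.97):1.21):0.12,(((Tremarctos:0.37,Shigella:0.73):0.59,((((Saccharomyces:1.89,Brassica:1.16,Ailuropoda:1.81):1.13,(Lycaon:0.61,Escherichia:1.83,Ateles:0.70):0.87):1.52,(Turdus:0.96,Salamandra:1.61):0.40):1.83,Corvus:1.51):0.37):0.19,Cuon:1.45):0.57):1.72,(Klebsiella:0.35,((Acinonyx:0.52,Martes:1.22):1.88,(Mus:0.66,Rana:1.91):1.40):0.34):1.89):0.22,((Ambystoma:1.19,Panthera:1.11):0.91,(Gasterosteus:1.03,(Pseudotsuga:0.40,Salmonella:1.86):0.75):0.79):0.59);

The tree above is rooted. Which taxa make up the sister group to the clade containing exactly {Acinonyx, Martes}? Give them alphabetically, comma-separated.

The clade containing exactly {Acinonyx, Martes} attaches to the tree at the node subtending ((Acinonyx,Martes),(Mus,Rana)).
The other lineage descending from that same node — the sister group — is (Mus,Rana); its 2 tips in alphabetical order are the answer.

Mus, Rana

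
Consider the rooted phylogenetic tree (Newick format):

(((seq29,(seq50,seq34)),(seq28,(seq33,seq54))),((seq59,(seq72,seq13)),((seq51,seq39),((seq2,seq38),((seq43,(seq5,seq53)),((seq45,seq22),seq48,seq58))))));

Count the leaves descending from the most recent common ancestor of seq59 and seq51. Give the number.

14

The MRCA of seq59 and seq51 is the node subtending ((seq59,(seq72,seq13)),((seq51,seq39),((seq2,seq38),((seq43,(seq5,seq53)),((seq45,seq22),seq48,seq58))))).
That clade contains 14 terminal taxa: seq13, seq2, seq22, seq38, seq39, seq43, seq45, seq48, seq5, seq51, seq53, seq58, seq59, seq72.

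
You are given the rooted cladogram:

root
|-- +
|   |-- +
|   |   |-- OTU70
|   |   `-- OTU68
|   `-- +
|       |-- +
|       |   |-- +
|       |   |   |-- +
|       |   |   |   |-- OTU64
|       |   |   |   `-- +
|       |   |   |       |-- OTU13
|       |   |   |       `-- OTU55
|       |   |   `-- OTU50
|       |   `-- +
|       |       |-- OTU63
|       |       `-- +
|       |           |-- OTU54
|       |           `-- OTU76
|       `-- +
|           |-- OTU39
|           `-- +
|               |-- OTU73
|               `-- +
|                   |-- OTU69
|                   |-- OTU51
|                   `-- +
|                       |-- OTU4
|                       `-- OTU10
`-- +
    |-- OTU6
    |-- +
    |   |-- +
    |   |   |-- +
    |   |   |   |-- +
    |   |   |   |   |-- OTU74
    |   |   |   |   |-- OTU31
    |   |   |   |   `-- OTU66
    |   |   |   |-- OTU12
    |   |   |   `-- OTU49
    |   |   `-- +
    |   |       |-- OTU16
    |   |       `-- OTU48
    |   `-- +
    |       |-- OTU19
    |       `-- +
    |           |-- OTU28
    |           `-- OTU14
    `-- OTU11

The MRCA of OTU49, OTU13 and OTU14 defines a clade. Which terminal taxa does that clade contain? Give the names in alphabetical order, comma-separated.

OTU10, OTU11, OTU12, OTU13, OTU14, OTU16, OTU19, OTU28, OTU31, OTU39, OTU4, OTU48, OTU49, OTU50, OTU51, OTU54, OTU55, OTU6, OTU63, OTU64, OTU66, OTU68, OTU69, OTU70, OTU73, OTU74, OTU76

Tracing OTU49: it sits inside ((OTU74,OTU31,OTU66),OTU12,OTU49).
Tracing OTU13: it sits inside (OTU13,OTU55).
Tracing OTU14: it sits inside (OTU28,OTU14).
The smallest clade enclosing all 3 is the whole tree (their MRCA is the root), so the answer is all 27 tips in alphabetical order.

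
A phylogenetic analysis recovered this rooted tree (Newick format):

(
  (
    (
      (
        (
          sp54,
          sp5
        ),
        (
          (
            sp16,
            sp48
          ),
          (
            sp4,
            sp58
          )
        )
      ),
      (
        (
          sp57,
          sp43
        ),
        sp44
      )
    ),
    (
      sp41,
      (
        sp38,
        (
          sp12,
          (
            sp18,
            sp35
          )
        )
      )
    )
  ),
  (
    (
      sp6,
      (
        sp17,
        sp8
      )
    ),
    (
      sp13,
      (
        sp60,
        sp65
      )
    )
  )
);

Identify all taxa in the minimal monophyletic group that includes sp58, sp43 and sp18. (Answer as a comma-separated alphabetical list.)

Tracing sp58: it sits inside (sp4,sp58).
Tracing sp43: it sits inside (sp57,sp43).
Tracing sp18: it sits inside (sp18,sp35).
The smallest clade enclosing all 3 is ((((sp54,sp5),((sp16,sp48),(sp4,sp58))),((sp57,sp43),sp44)),(sp41,(sp38,(sp12,(sp18,sp35))))); the answer is its 14 terminal taxa in alphabetical order.

sp12, sp16, sp18, sp35, sp38, sp4, sp41, sp43, sp44, sp48, sp5, sp54, sp57, sp58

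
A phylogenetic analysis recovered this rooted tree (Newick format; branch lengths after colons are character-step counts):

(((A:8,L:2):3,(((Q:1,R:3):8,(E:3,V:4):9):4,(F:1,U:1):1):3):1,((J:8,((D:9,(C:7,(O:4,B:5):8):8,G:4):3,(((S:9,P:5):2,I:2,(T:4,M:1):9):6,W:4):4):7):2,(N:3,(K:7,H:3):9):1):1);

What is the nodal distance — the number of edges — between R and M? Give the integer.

12

The MRCA of R and M is the root of the tree.
From R up to that node: 5 branches. From M up to the same node: 7 branches. Total: 5 + 7 = 12.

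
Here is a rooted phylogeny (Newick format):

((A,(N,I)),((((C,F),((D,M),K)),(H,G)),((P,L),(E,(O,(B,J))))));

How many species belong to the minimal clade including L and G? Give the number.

13

The MRCA of L and G is the node subtending ((((C,F),((D,M),K)),(H,G)),((P,L),(E,(O,(B,J))))).
That clade contains 13 terminal taxa: B, C, D, E, F, G, H, J, K, L, M, O, P.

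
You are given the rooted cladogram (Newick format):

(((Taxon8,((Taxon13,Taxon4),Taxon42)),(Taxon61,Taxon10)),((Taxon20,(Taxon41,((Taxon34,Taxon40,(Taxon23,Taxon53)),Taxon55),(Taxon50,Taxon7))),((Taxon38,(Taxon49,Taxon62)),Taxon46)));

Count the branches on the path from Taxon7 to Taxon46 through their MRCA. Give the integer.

6

The MRCA of Taxon7 and Taxon46 is the node subtending ((Taxon20,(Taxon41,((Taxon34,Taxon40,(Taxon23,Taxon53)),Taxon55),(Taxon50,Taxon7))),((Taxon38,(Taxon49,Taxon62)),Taxon46)).
From Taxon7 up to that node: 4 branches. From Taxon46 up to the same node: 2 branches. Total: 4 + 2 = 6.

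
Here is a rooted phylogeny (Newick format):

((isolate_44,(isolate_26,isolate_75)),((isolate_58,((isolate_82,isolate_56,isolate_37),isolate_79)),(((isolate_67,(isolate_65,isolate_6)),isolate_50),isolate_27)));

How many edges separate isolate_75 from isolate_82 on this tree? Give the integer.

The MRCA of isolate_75 and isolate_82 is the root of the tree.
From isolate_75 up to that node: 3 branches. From isolate_82 up to the same node: 5 branches. Total: 3 + 5 = 8.

8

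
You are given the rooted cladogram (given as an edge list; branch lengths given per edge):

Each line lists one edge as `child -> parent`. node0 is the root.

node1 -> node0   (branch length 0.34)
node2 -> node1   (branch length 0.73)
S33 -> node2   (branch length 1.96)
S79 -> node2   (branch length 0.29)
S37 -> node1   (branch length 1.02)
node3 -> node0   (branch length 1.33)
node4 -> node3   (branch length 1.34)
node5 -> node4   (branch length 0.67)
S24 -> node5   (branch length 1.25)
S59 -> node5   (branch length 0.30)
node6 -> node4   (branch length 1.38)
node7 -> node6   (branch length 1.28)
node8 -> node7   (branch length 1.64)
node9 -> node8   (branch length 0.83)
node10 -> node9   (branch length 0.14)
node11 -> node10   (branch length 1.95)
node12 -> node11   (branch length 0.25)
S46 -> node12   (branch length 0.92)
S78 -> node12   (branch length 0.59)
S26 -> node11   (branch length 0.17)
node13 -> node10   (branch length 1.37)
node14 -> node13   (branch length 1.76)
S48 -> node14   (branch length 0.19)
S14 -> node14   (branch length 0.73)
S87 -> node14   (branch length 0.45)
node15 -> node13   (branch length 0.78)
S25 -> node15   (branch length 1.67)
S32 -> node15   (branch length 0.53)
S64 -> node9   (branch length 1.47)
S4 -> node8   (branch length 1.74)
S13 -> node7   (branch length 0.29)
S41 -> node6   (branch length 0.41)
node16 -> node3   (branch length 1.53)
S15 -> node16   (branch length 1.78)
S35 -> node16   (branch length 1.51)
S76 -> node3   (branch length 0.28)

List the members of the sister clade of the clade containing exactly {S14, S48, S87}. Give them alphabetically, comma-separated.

S25, S32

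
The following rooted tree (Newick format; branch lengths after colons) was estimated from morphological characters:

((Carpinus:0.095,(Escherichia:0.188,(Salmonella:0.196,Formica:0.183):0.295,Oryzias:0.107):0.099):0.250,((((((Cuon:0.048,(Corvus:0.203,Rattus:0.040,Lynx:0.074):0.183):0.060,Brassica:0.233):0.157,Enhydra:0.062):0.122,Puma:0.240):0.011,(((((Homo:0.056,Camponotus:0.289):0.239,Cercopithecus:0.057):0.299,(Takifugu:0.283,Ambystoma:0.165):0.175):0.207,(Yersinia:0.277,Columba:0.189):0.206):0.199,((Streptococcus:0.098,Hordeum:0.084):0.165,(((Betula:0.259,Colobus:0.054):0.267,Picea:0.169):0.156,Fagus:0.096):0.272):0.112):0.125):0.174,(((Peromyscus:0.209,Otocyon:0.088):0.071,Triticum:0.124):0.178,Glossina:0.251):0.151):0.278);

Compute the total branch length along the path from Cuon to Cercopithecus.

The path runs Cuon → … → MRCA → … → Cercopithecus; the MRCA is the node subtending (((((Cuon,(Corvus,Rattus,Lynx)),Brassica),Enhydra),Puma),(((((Homo,Camponotus),Cercopithecus),(Takifugu,Ambystoma)),(Yersinia,Columba)),((Streptococcus,Hordeum),(((Betula,Colobus),Picea),Fagus)))).
Branch lengths along that path: 0.048 + 0.060 + 0.157 + 0.122 + 0.011 + 0.125 + 0.199 + 0.207 + 0.299 + 0.057 = 1.285.

1.285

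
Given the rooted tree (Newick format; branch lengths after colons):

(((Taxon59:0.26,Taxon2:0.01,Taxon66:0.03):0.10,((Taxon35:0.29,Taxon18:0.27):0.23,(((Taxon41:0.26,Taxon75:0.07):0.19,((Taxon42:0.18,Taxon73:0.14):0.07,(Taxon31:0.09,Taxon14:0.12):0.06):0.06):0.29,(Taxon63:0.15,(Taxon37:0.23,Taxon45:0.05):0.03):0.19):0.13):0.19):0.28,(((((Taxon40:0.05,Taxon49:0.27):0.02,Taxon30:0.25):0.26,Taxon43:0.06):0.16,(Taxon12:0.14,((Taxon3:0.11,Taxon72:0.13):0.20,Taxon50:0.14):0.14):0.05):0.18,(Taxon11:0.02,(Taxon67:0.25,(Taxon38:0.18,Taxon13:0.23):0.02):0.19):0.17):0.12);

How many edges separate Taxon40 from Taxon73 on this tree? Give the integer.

13

The MRCA of Taxon40 and Taxon73 is the root of the tree.
From Taxon40 up to that node: 6 branches. From Taxon73 up to the same node: 7 branches. Total: 6 + 7 = 13.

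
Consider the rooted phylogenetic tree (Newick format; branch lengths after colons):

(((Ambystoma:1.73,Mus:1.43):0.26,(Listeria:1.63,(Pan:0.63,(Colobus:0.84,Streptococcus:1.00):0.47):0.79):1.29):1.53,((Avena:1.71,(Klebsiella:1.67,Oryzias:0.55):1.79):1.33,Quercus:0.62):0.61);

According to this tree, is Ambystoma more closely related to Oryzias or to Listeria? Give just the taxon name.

The MRCA of Ambystoma and Listeria subtends ((Ambystoma,Mus),(Listeria,(Pan,(Colobus,Streptococcus)))) (6 taxa).
The MRCA of Ambystoma and Oryzias is the root, subtending the entire tree (10 taxa).
The first is nested inside the second, so Ambystoma shares a more recent common ancestor with Listeria.

Listeria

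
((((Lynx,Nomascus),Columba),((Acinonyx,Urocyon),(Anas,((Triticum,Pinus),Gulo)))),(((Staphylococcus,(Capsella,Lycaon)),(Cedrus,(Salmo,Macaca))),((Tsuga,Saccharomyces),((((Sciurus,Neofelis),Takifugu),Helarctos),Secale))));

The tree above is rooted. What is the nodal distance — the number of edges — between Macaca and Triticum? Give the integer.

The MRCA of Macaca and Triticum is the root of the tree.
From Macaca up to that node: 5 branches. From Triticum up to the same node: 6 branches. Total: 5 + 6 = 11.

11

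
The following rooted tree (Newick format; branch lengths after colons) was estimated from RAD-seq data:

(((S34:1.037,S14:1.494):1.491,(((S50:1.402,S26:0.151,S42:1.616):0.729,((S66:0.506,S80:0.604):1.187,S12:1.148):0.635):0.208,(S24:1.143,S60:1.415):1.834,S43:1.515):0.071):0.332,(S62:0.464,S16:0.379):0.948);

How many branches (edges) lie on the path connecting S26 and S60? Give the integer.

5

The MRCA of S26 and S60 is the node subtending (((S50,S26,S42),((S66,S80),S12)),(S24,S60),S43).
From S26 up to that node: 3 branches. From S60 up to the same node: 2 branches. Total: 3 + 2 = 5.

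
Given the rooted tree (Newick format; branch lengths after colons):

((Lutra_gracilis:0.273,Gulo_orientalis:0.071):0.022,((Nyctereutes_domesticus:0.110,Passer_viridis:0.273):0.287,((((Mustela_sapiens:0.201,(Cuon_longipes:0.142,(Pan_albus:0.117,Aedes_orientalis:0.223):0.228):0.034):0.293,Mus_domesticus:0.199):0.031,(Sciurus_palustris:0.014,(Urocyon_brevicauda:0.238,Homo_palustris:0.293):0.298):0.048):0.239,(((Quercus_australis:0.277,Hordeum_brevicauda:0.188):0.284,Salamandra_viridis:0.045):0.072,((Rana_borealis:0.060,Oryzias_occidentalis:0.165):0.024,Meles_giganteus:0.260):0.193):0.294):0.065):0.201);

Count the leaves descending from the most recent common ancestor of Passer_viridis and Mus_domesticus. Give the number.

The MRCA of Passer_viridis and Mus_domesticus is the node subtending ((Nyctereutes_domesticus,Passer_viridis),((((Mustela_sapiens,(Cuon_longipes,(Pan_albus,Aedes_orientalis))),Mus_domesticus),(Sciurus_palustris,(Urocyon_brevicauda,Homo_palustris))),(((Quercus_australis,Hordeum_brevicauda),Salamandra_viridis),((Rana_borealis,Oryzias_occidentalis),Meles_giganteus)))).
That clade contains 16 terminal taxa: Aedes_orientalis, Cuon_longipes, Homo_palustris, Hordeum_brevicauda, Meles_giganteus, Mus_domesticus, Mustela_sapiens, Nyctereutes_domesticus, Oryzias_occidentalis, Pan_albus, Passer_viridis, Quercus_australis, Rana_borealis, Salamandra_viridis, Sciurus_palustris, Urocyon_brevicauda.

16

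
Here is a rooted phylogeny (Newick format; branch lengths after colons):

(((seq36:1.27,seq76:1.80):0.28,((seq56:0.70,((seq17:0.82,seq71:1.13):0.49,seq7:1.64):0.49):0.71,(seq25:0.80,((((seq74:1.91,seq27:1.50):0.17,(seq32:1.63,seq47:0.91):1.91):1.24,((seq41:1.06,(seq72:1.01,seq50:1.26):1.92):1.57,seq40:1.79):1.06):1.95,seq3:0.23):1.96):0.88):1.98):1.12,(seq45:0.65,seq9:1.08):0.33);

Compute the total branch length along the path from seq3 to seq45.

The path runs seq3 → … → MRCA → … → seq45; the MRCA is the root of the tree.
Branch lengths along that path: 0.23 + 1.96 + 0.88 + 1.98 + 1.12 + 0.33 + 0.65 = 7.15.

7.15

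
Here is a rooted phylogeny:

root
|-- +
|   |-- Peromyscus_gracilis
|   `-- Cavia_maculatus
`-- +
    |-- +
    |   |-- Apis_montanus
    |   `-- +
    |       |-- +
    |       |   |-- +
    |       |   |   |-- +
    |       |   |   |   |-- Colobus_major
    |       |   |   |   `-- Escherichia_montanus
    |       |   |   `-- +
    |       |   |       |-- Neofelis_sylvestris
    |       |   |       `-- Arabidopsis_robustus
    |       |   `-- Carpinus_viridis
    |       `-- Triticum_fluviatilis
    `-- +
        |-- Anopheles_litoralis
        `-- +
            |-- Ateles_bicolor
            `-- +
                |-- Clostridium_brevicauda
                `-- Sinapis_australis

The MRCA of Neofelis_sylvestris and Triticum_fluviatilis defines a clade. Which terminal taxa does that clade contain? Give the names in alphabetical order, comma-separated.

Arabidopsis_robustus, Carpinus_viridis, Colobus_major, Escherichia_montanus, Neofelis_sylvestris, Triticum_fluviatilis

Tracing Neofelis_sylvestris: it sits inside (Neofelis_sylvestris,Arabidopsis_robustus).
Tracing Triticum_fluviatilis: it sits inside ((((Colobus_major,Escherichia_montanus),(Neofelis_sylvestris,Arabidopsis_robustus)),Carpinus_viridis),Triticum_fluviatilis).
The smallest clade enclosing both is ((((Colobus_major,Escherichia_montanus),(Neofelis_sylvestris,Arabidopsis_robustus)),Carpinus_viridis),Triticum_fluviatilis); the answer is its 6 terminal taxa in alphabetical order.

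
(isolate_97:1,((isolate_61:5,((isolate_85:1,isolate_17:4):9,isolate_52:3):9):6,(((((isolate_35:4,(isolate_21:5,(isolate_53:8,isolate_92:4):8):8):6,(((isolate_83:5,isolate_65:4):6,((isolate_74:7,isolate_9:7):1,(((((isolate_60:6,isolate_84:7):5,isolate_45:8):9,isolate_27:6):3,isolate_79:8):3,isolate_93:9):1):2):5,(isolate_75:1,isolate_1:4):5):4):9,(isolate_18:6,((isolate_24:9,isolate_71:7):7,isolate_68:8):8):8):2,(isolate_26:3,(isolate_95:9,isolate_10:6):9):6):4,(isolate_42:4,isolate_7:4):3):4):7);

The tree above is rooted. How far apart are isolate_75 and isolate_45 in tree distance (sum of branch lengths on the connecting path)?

37

The path runs isolate_75 → … → MRCA → … → isolate_45; the MRCA is the node subtending (((isolate_83,isolate_65),((isolate_74,isolate_9),(((((isolate_60,isolate_84),isolate_45),isolate_27),isolate_79),isolate_93))),(isolate_75,isolate_1)).
Branch lengths along that path: 1 + 5 + 5 + 2 + 1 + 3 + 3 + 9 + 8 = 37.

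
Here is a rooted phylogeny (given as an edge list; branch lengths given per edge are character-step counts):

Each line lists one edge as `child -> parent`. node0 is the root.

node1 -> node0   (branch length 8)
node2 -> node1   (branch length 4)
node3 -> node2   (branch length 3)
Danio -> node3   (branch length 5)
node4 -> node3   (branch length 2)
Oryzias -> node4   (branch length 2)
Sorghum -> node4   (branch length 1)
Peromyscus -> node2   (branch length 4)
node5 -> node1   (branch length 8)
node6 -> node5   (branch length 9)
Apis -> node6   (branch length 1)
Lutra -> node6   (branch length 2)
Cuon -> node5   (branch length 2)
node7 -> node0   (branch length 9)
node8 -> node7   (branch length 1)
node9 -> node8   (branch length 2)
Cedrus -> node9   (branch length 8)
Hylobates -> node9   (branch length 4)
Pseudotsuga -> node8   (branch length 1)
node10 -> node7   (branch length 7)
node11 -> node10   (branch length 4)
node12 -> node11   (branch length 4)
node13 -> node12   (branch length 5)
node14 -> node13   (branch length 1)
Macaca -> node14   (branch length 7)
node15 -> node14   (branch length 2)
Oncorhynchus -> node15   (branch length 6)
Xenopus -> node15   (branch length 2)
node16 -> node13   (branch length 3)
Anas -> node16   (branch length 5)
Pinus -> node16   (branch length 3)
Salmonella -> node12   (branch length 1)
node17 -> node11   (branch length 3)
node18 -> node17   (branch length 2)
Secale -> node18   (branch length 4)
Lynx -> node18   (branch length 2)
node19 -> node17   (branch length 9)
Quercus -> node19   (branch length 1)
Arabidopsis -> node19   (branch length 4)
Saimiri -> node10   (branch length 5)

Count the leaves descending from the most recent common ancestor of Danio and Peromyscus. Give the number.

The MRCA of Danio and Peromyscus is the node subtending ((Danio,(Oryzias,Sorghum)),Peromyscus).
That clade contains 4 terminal taxa: Danio, Oryzias, Peromyscus, Sorghum.

4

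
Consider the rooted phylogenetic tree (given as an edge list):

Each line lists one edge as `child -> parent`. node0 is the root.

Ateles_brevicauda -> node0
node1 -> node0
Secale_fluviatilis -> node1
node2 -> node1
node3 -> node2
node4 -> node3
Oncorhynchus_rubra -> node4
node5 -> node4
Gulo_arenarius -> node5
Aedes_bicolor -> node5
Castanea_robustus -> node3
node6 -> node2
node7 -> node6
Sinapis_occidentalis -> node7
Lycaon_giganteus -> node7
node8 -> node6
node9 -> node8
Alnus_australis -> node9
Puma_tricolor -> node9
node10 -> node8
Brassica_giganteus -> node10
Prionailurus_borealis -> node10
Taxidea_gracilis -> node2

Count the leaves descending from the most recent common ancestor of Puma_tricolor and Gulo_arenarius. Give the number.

11

The MRCA of Puma_tricolor and Gulo_arenarius is the node subtending (((Oncorhynchus_rubra,(Gulo_arenarius,Aedes_bicolor)),Castanea_robustus),((Sinapis_occidentalis,Lycaon_giganteus),((Alnus_australis,Puma_tricolor),(Brassica_giganteus,Prionailurus_borealis))),Taxidea_gracilis).
That clade contains 11 terminal taxa: Aedes_bicolor, Alnus_australis, Brassica_giganteus, Castanea_robustus, Gulo_arenarius, Lycaon_giganteus, Oncorhynchus_rubra, Prionailurus_borealis, Puma_tricolor, Sinapis_occidentalis, Taxidea_gracilis.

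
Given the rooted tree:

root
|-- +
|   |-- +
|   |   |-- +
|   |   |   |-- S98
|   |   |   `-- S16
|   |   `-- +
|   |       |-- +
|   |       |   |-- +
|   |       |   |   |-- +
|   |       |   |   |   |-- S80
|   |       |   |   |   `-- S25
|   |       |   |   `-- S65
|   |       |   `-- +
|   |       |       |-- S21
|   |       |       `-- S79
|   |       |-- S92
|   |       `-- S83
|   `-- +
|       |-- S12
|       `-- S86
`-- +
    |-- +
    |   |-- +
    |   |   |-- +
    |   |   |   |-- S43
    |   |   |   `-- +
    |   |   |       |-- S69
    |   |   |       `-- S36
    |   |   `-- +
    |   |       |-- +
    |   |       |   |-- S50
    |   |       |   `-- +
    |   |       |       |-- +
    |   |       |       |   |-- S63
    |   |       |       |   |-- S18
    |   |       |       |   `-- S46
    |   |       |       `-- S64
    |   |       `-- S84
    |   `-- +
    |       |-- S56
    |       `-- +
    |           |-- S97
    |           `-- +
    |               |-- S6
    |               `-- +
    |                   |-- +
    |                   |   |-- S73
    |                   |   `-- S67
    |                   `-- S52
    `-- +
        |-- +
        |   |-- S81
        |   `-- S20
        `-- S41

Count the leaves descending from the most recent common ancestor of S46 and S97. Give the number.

15

The MRCA of S46 and S97 is the node subtending (((S43,(S69,S36)),((S50,((S63,S18,S46),S64)),S84)),(S56,(S97,(S6,((S73,S67),S52))))).
That clade contains 15 terminal taxa: S18, S36, S43, S46, S50, S52, S56, S6, S63, S64, S67, S69, S73, S84, S97.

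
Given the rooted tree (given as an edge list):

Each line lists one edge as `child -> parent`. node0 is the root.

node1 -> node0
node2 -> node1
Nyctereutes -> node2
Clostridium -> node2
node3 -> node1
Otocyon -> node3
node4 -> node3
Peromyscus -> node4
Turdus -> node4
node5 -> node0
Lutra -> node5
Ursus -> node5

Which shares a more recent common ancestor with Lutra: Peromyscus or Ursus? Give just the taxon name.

Ursus

The MRCA of Lutra and Ursus subtends (Lutra,Ursus) (2 taxa).
The MRCA of Lutra and Peromyscus is the root, subtending the entire tree (7 taxa).
The first is nested inside the second, so Lutra shares a more recent common ancestor with Ursus.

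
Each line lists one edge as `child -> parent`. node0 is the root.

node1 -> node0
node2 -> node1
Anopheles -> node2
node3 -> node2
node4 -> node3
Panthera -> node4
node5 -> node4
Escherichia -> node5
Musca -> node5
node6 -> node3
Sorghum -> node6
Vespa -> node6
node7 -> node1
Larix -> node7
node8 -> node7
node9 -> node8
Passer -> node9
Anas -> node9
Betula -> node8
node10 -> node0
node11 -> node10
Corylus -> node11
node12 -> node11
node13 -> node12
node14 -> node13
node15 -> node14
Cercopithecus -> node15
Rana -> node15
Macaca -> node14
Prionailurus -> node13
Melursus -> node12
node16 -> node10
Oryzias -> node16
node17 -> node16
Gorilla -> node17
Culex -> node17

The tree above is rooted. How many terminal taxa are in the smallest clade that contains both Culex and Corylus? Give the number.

The MRCA of Culex and Corylus is the node subtending ((Corylus,((((Cercopithecus,Rana),Macaca),Prionailurus),Melursus)),(Oryzias,(Gorilla,Culex))).
That clade contains 9 terminal taxa: Cercopithecus, Corylus, Culex, Gorilla, Macaca, Melursus, Oryzias, Prionailurus, Rana.

9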